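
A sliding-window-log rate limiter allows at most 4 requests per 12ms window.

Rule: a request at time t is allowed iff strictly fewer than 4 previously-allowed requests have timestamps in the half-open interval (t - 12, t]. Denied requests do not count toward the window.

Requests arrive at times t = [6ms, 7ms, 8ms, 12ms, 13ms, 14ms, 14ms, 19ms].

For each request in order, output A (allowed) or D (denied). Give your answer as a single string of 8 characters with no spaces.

Answer: AAAADDDA

Derivation:
Tracking allowed requests in the window:
  req#1 t=6ms: ALLOW
  req#2 t=7ms: ALLOW
  req#3 t=8ms: ALLOW
  req#4 t=12ms: ALLOW
  req#5 t=13ms: DENY
  req#6 t=14ms: DENY
  req#7 t=14ms: DENY
  req#8 t=19ms: ALLOW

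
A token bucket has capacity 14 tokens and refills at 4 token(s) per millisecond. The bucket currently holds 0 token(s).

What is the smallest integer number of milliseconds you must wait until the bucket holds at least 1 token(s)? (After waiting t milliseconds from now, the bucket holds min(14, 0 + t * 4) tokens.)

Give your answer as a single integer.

Answer: 1

Derivation:
Need 0 + t * 4 >= 1, so t >= 1/4.
Smallest integer t = ceil(1/4) = 1.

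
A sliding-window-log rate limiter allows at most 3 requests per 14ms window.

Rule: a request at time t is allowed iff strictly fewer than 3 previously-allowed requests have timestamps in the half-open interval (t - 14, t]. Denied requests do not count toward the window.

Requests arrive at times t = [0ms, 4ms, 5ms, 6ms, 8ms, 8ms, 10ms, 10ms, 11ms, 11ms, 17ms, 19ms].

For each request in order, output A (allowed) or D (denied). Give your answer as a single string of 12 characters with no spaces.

Tracking allowed requests in the window:
  req#1 t=0ms: ALLOW
  req#2 t=4ms: ALLOW
  req#3 t=5ms: ALLOW
  req#4 t=6ms: DENY
  req#5 t=8ms: DENY
  req#6 t=8ms: DENY
  req#7 t=10ms: DENY
  req#8 t=10ms: DENY
  req#9 t=11ms: DENY
  req#10 t=11ms: DENY
  req#11 t=17ms: ALLOW
  req#12 t=19ms: ALLOW

Answer: AAADDDDDDDAA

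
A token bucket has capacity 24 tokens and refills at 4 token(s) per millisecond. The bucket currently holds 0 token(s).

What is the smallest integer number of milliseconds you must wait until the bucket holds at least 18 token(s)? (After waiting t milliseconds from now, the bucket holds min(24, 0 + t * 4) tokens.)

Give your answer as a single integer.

Need 0 + t * 4 >= 18, so t >= 18/4.
Smallest integer t = ceil(18/4) = 5.

Answer: 5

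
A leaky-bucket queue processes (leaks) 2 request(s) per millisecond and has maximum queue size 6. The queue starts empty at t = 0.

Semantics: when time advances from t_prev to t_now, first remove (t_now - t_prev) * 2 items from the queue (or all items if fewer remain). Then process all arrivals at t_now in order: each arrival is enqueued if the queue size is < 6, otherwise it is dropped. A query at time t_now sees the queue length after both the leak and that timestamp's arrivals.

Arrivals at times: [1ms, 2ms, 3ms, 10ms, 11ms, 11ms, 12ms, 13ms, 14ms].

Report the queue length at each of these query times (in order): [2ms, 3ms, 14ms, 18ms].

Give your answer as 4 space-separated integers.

Queue lengths at query times:
  query t=2ms: backlog = 1
  query t=3ms: backlog = 1
  query t=14ms: backlog = 1
  query t=18ms: backlog = 0

Answer: 1 1 1 0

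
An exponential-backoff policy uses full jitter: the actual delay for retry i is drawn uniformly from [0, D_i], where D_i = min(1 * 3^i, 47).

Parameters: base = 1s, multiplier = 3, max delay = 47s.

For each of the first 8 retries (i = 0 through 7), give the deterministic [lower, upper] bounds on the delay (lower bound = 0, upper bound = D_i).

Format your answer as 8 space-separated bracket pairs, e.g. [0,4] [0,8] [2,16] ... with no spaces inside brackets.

Computing bounds per retry:
  i=0: D_i=min(1*3^0,47)=1, bounds=[0,1]
  i=1: D_i=min(1*3^1,47)=3, bounds=[0,3]
  i=2: D_i=min(1*3^2,47)=9, bounds=[0,9]
  i=3: D_i=min(1*3^3,47)=27, bounds=[0,27]
  i=4: D_i=min(1*3^4,47)=47, bounds=[0,47]
  i=5: D_i=min(1*3^5,47)=47, bounds=[0,47]
  i=6: D_i=min(1*3^6,47)=47, bounds=[0,47]
  i=7: D_i=min(1*3^7,47)=47, bounds=[0,47]

Answer: [0,1] [0,3] [0,9] [0,27] [0,47] [0,47] [0,47] [0,47]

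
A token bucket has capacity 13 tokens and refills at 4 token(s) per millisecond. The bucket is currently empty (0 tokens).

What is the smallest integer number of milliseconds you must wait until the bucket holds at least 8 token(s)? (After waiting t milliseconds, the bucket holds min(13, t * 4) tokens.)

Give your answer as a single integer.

Answer: 2

Derivation:
Need t * 4 >= 8, so t >= 8/4.
Smallest integer t = ceil(8/4) = 2.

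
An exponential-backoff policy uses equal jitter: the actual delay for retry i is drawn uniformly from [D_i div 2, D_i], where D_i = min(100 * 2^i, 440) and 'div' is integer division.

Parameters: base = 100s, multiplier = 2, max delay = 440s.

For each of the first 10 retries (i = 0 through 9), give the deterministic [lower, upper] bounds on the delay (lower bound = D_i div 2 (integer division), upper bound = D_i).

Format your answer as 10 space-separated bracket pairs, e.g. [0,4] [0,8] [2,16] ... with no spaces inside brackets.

Answer: [50,100] [100,200] [200,400] [220,440] [220,440] [220,440] [220,440] [220,440] [220,440] [220,440]

Derivation:
Computing bounds per retry:
  i=0: D_i=min(100*2^0,440)=100, bounds=[50,100]
  i=1: D_i=min(100*2^1,440)=200, bounds=[100,200]
  i=2: D_i=min(100*2^2,440)=400, bounds=[200,400]
  i=3: D_i=min(100*2^3,440)=440, bounds=[220,440]
  i=4: D_i=min(100*2^4,440)=440, bounds=[220,440]
  i=5: D_i=min(100*2^5,440)=440, bounds=[220,440]
  i=6: D_i=min(100*2^6,440)=440, bounds=[220,440]
  i=7: D_i=min(100*2^7,440)=440, bounds=[220,440]
  i=8: D_i=min(100*2^8,440)=440, bounds=[220,440]
  i=9: D_i=min(100*2^9,440)=440, bounds=[220,440]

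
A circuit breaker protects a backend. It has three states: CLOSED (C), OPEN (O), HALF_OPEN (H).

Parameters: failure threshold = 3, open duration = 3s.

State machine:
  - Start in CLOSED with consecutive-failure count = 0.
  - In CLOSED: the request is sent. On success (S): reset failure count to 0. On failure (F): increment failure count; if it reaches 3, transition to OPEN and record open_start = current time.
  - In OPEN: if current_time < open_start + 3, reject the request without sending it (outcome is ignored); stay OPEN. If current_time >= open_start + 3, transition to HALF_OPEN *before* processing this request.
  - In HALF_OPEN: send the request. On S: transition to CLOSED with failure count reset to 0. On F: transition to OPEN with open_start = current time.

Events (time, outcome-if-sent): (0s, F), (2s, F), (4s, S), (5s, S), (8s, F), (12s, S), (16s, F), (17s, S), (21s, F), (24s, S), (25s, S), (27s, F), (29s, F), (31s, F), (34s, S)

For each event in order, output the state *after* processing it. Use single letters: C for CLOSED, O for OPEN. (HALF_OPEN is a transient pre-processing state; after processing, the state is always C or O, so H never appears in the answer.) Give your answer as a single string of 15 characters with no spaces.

Answer: CCCCCCCCCCCCCOC

Derivation:
State after each event:
  event#1 t=0s outcome=F: state=CLOSED
  event#2 t=2s outcome=F: state=CLOSED
  event#3 t=4s outcome=S: state=CLOSED
  event#4 t=5s outcome=S: state=CLOSED
  event#5 t=8s outcome=F: state=CLOSED
  event#6 t=12s outcome=S: state=CLOSED
  event#7 t=16s outcome=F: state=CLOSED
  event#8 t=17s outcome=S: state=CLOSED
  event#9 t=21s outcome=F: state=CLOSED
  event#10 t=24s outcome=S: state=CLOSED
  event#11 t=25s outcome=S: state=CLOSED
  event#12 t=27s outcome=F: state=CLOSED
  event#13 t=29s outcome=F: state=CLOSED
  event#14 t=31s outcome=F: state=OPEN
  event#15 t=34s outcome=S: state=CLOSED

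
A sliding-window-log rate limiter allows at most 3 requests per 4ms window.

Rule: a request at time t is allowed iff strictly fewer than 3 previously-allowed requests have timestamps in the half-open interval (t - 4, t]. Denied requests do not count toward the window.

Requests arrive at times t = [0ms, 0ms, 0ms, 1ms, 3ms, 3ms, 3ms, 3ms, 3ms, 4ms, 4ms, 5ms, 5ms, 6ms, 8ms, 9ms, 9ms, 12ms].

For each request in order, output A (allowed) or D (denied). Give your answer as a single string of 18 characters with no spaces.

Tracking allowed requests in the window:
  req#1 t=0ms: ALLOW
  req#2 t=0ms: ALLOW
  req#3 t=0ms: ALLOW
  req#4 t=1ms: DENY
  req#5 t=3ms: DENY
  req#6 t=3ms: DENY
  req#7 t=3ms: DENY
  req#8 t=3ms: DENY
  req#9 t=3ms: DENY
  req#10 t=4ms: ALLOW
  req#11 t=4ms: ALLOW
  req#12 t=5ms: ALLOW
  req#13 t=5ms: DENY
  req#14 t=6ms: DENY
  req#15 t=8ms: ALLOW
  req#16 t=9ms: ALLOW
  req#17 t=9ms: ALLOW
  req#18 t=12ms: ALLOW

Answer: AAADDDDDDAAADDAAAA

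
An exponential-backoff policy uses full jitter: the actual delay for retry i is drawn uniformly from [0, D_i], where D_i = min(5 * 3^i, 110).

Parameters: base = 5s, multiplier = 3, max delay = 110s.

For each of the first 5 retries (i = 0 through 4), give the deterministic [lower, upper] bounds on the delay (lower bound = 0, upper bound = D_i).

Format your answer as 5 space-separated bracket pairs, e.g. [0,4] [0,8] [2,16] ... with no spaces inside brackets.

Computing bounds per retry:
  i=0: D_i=min(5*3^0,110)=5, bounds=[0,5]
  i=1: D_i=min(5*3^1,110)=15, bounds=[0,15]
  i=2: D_i=min(5*3^2,110)=45, bounds=[0,45]
  i=3: D_i=min(5*3^3,110)=110, bounds=[0,110]
  i=4: D_i=min(5*3^4,110)=110, bounds=[0,110]

Answer: [0,5] [0,15] [0,45] [0,110] [0,110]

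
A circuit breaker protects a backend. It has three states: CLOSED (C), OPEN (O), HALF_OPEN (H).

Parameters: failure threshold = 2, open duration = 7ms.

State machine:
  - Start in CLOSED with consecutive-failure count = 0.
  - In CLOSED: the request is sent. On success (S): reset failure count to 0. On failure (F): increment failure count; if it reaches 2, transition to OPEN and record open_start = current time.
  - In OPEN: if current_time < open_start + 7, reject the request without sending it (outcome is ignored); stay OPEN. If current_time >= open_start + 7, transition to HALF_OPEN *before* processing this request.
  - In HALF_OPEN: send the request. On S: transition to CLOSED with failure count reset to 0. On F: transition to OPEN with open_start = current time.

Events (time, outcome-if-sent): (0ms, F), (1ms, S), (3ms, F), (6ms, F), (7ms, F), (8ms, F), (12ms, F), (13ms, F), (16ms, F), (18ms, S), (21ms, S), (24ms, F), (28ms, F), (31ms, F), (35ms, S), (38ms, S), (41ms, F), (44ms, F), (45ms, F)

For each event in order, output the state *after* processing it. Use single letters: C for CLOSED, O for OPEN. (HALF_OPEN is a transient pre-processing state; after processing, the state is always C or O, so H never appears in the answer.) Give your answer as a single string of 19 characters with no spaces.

State after each event:
  event#1 t=0ms outcome=F: state=CLOSED
  event#2 t=1ms outcome=S: state=CLOSED
  event#3 t=3ms outcome=F: state=CLOSED
  event#4 t=6ms outcome=F: state=OPEN
  event#5 t=7ms outcome=F: state=OPEN
  event#6 t=8ms outcome=F: state=OPEN
  event#7 t=12ms outcome=F: state=OPEN
  event#8 t=13ms outcome=F: state=OPEN
  event#9 t=16ms outcome=F: state=OPEN
  event#10 t=18ms outcome=S: state=OPEN
  event#11 t=21ms outcome=S: state=CLOSED
  event#12 t=24ms outcome=F: state=CLOSED
  event#13 t=28ms outcome=F: state=OPEN
  event#14 t=31ms outcome=F: state=OPEN
  event#15 t=35ms outcome=S: state=CLOSED
  event#16 t=38ms outcome=S: state=CLOSED
  event#17 t=41ms outcome=F: state=CLOSED
  event#18 t=44ms outcome=F: state=OPEN
  event#19 t=45ms outcome=F: state=OPEN

Answer: CCCOOOOOOOCCOOCCCOO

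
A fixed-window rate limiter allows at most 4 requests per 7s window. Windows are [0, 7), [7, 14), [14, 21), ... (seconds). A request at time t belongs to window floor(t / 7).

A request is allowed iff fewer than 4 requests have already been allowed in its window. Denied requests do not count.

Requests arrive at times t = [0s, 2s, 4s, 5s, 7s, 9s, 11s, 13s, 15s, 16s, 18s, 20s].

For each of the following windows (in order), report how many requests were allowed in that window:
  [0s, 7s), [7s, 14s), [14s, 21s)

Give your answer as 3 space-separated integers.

Processing requests:
  req#1 t=0s (window 0): ALLOW
  req#2 t=2s (window 0): ALLOW
  req#3 t=4s (window 0): ALLOW
  req#4 t=5s (window 0): ALLOW
  req#5 t=7s (window 1): ALLOW
  req#6 t=9s (window 1): ALLOW
  req#7 t=11s (window 1): ALLOW
  req#8 t=13s (window 1): ALLOW
  req#9 t=15s (window 2): ALLOW
  req#10 t=16s (window 2): ALLOW
  req#11 t=18s (window 2): ALLOW
  req#12 t=20s (window 2): ALLOW

Allowed counts by window: 4 4 4

Answer: 4 4 4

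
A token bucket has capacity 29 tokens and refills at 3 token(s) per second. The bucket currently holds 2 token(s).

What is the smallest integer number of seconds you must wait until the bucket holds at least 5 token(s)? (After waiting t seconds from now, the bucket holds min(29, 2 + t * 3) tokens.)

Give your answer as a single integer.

Need 2 + t * 3 >= 5, so t >= 3/3.
Smallest integer t = ceil(3/3) = 1.

Answer: 1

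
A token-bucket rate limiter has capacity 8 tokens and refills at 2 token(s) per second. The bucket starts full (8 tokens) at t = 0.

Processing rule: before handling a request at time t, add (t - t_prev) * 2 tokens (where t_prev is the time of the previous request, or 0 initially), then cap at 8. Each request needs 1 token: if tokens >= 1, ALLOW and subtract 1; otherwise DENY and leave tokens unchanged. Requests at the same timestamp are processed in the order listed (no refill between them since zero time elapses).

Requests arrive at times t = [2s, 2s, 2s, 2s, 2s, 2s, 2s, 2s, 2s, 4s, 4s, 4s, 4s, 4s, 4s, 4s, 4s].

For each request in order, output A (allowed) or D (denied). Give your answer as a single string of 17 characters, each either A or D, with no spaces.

Answer: AAAAAAAADAAAADDDD

Derivation:
Simulating step by step:
  req#1 t=2s: ALLOW
  req#2 t=2s: ALLOW
  req#3 t=2s: ALLOW
  req#4 t=2s: ALLOW
  req#5 t=2s: ALLOW
  req#6 t=2s: ALLOW
  req#7 t=2s: ALLOW
  req#8 t=2s: ALLOW
  req#9 t=2s: DENY
  req#10 t=4s: ALLOW
  req#11 t=4s: ALLOW
  req#12 t=4s: ALLOW
  req#13 t=4s: ALLOW
  req#14 t=4s: DENY
  req#15 t=4s: DENY
  req#16 t=4s: DENY
  req#17 t=4s: DENY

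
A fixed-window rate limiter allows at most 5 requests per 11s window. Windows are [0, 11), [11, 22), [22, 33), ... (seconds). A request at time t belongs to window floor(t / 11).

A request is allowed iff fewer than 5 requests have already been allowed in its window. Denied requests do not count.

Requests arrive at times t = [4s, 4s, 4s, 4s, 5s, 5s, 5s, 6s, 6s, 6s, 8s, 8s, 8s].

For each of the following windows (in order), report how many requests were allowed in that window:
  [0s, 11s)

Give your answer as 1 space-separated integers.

Answer: 5

Derivation:
Processing requests:
  req#1 t=4s (window 0): ALLOW
  req#2 t=4s (window 0): ALLOW
  req#3 t=4s (window 0): ALLOW
  req#4 t=4s (window 0): ALLOW
  req#5 t=5s (window 0): ALLOW
  req#6 t=5s (window 0): DENY
  req#7 t=5s (window 0): DENY
  req#8 t=6s (window 0): DENY
  req#9 t=6s (window 0): DENY
  req#10 t=6s (window 0): DENY
  req#11 t=8s (window 0): DENY
  req#12 t=8s (window 0): DENY
  req#13 t=8s (window 0): DENY

Allowed counts by window: 5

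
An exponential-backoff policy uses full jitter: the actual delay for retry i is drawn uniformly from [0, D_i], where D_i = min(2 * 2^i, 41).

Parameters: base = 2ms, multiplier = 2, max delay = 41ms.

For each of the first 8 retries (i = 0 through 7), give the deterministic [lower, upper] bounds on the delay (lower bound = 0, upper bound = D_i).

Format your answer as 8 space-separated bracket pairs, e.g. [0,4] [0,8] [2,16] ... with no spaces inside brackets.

Computing bounds per retry:
  i=0: D_i=min(2*2^0,41)=2, bounds=[0,2]
  i=1: D_i=min(2*2^1,41)=4, bounds=[0,4]
  i=2: D_i=min(2*2^2,41)=8, bounds=[0,8]
  i=3: D_i=min(2*2^3,41)=16, bounds=[0,16]
  i=4: D_i=min(2*2^4,41)=32, bounds=[0,32]
  i=5: D_i=min(2*2^5,41)=41, bounds=[0,41]
  i=6: D_i=min(2*2^6,41)=41, bounds=[0,41]
  i=7: D_i=min(2*2^7,41)=41, bounds=[0,41]

Answer: [0,2] [0,4] [0,8] [0,16] [0,32] [0,41] [0,41] [0,41]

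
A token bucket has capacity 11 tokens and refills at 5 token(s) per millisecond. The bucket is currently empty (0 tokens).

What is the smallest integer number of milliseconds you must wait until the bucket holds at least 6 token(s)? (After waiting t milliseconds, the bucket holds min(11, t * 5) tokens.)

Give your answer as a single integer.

Answer: 2

Derivation:
Need t * 5 >= 6, so t >= 6/5.
Smallest integer t = ceil(6/5) = 2.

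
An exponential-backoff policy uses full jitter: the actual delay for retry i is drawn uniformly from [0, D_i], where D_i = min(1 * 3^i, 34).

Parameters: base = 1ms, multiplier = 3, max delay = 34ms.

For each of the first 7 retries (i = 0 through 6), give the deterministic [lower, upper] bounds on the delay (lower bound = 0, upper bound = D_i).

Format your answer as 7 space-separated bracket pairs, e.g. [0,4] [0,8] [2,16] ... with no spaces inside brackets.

Computing bounds per retry:
  i=0: D_i=min(1*3^0,34)=1, bounds=[0,1]
  i=1: D_i=min(1*3^1,34)=3, bounds=[0,3]
  i=2: D_i=min(1*3^2,34)=9, bounds=[0,9]
  i=3: D_i=min(1*3^3,34)=27, bounds=[0,27]
  i=4: D_i=min(1*3^4,34)=34, bounds=[0,34]
  i=5: D_i=min(1*3^5,34)=34, bounds=[0,34]
  i=6: D_i=min(1*3^6,34)=34, bounds=[0,34]

Answer: [0,1] [0,3] [0,9] [0,27] [0,34] [0,34] [0,34]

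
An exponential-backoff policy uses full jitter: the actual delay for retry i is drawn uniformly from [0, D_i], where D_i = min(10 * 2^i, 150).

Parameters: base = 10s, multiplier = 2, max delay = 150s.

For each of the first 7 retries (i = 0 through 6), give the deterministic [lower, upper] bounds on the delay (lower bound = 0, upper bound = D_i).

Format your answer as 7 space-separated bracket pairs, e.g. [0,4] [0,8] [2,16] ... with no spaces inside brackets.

Answer: [0,10] [0,20] [0,40] [0,80] [0,150] [0,150] [0,150]

Derivation:
Computing bounds per retry:
  i=0: D_i=min(10*2^0,150)=10, bounds=[0,10]
  i=1: D_i=min(10*2^1,150)=20, bounds=[0,20]
  i=2: D_i=min(10*2^2,150)=40, bounds=[0,40]
  i=3: D_i=min(10*2^3,150)=80, bounds=[0,80]
  i=4: D_i=min(10*2^4,150)=150, bounds=[0,150]
  i=5: D_i=min(10*2^5,150)=150, bounds=[0,150]
  i=6: D_i=min(10*2^6,150)=150, bounds=[0,150]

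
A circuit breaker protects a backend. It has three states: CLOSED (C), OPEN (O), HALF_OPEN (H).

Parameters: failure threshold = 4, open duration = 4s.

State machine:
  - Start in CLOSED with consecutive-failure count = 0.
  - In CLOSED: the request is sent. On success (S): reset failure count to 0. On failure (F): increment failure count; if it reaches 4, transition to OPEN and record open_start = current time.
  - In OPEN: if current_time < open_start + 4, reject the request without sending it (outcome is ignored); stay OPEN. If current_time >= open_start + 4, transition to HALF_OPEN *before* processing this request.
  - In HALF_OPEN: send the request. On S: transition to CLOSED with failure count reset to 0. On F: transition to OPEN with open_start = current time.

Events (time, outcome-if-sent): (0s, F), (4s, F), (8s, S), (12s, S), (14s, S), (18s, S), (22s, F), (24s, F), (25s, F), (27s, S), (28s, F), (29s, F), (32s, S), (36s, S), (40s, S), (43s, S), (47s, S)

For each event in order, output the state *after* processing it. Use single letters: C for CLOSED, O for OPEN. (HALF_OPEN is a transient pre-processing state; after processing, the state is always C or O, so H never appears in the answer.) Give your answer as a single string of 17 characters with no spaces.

Answer: CCCCCCCCCCCCCCCCC

Derivation:
State after each event:
  event#1 t=0s outcome=F: state=CLOSED
  event#2 t=4s outcome=F: state=CLOSED
  event#3 t=8s outcome=S: state=CLOSED
  event#4 t=12s outcome=S: state=CLOSED
  event#5 t=14s outcome=S: state=CLOSED
  event#6 t=18s outcome=S: state=CLOSED
  event#7 t=22s outcome=F: state=CLOSED
  event#8 t=24s outcome=F: state=CLOSED
  event#9 t=25s outcome=F: state=CLOSED
  event#10 t=27s outcome=S: state=CLOSED
  event#11 t=28s outcome=F: state=CLOSED
  event#12 t=29s outcome=F: state=CLOSED
  event#13 t=32s outcome=S: state=CLOSED
  event#14 t=36s outcome=S: state=CLOSED
  event#15 t=40s outcome=S: state=CLOSED
  event#16 t=43s outcome=S: state=CLOSED
  event#17 t=47s outcome=S: state=CLOSED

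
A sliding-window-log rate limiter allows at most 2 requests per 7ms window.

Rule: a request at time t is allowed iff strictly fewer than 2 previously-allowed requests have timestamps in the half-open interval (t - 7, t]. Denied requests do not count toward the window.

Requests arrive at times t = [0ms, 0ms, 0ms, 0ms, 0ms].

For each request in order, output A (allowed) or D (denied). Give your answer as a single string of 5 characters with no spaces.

Tracking allowed requests in the window:
  req#1 t=0ms: ALLOW
  req#2 t=0ms: ALLOW
  req#3 t=0ms: DENY
  req#4 t=0ms: DENY
  req#5 t=0ms: DENY

Answer: AADDD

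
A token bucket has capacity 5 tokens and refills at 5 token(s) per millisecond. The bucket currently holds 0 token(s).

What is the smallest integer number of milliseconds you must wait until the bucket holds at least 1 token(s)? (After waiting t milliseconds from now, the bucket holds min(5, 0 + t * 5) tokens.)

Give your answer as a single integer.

Need 0 + t * 5 >= 1, so t >= 1/5.
Smallest integer t = ceil(1/5) = 1.

Answer: 1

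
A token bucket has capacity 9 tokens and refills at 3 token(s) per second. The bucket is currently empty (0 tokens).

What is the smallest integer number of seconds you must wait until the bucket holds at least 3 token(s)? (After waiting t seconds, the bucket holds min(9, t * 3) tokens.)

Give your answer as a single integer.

Answer: 1

Derivation:
Need t * 3 >= 3, so t >= 3/3.
Smallest integer t = ceil(3/3) = 1.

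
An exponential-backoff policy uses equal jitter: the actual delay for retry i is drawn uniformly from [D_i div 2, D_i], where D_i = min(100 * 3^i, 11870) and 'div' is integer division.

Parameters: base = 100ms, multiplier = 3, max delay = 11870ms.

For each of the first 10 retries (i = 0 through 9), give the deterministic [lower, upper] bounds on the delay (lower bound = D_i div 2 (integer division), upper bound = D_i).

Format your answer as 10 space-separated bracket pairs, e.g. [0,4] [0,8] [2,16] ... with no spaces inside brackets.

Computing bounds per retry:
  i=0: D_i=min(100*3^0,11870)=100, bounds=[50,100]
  i=1: D_i=min(100*3^1,11870)=300, bounds=[150,300]
  i=2: D_i=min(100*3^2,11870)=900, bounds=[450,900]
  i=3: D_i=min(100*3^3,11870)=2700, bounds=[1350,2700]
  i=4: D_i=min(100*3^4,11870)=8100, bounds=[4050,8100]
  i=5: D_i=min(100*3^5,11870)=11870, bounds=[5935,11870]
  i=6: D_i=min(100*3^6,11870)=11870, bounds=[5935,11870]
  i=7: D_i=min(100*3^7,11870)=11870, bounds=[5935,11870]
  i=8: D_i=min(100*3^8,11870)=11870, bounds=[5935,11870]
  i=9: D_i=min(100*3^9,11870)=11870, bounds=[5935,11870]

Answer: [50,100] [150,300] [450,900] [1350,2700] [4050,8100] [5935,11870] [5935,11870] [5935,11870] [5935,11870] [5935,11870]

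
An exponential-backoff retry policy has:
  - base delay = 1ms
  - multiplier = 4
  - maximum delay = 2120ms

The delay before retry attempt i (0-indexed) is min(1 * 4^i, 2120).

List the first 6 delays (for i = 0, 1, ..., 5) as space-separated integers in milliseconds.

Answer: 1 4 16 64 256 1024

Derivation:
Computing each delay:
  i=0: min(1*4^0, 2120) = 1
  i=1: min(1*4^1, 2120) = 4
  i=2: min(1*4^2, 2120) = 16
  i=3: min(1*4^3, 2120) = 64
  i=4: min(1*4^4, 2120) = 256
  i=5: min(1*4^5, 2120) = 1024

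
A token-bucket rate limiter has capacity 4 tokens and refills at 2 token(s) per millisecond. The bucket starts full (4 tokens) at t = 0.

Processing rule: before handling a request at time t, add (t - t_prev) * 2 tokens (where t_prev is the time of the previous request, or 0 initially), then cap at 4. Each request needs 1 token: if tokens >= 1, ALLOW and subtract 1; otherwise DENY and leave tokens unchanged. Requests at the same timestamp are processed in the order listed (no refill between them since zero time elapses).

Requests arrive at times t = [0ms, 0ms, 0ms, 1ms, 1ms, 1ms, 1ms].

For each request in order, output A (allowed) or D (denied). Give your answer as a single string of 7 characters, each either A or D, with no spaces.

Answer: AAAAAAD

Derivation:
Simulating step by step:
  req#1 t=0ms: ALLOW
  req#2 t=0ms: ALLOW
  req#3 t=0ms: ALLOW
  req#4 t=1ms: ALLOW
  req#5 t=1ms: ALLOW
  req#6 t=1ms: ALLOW
  req#7 t=1ms: DENY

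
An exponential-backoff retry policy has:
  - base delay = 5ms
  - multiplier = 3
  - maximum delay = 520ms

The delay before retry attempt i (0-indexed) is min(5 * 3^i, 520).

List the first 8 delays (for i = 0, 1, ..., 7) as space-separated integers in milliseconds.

Computing each delay:
  i=0: min(5*3^0, 520) = 5
  i=1: min(5*3^1, 520) = 15
  i=2: min(5*3^2, 520) = 45
  i=3: min(5*3^3, 520) = 135
  i=4: min(5*3^4, 520) = 405
  i=5: min(5*3^5, 520) = 520
  i=6: min(5*3^6, 520) = 520
  i=7: min(5*3^7, 520) = 520

Answer: 5 15 45 135 405 520 520 520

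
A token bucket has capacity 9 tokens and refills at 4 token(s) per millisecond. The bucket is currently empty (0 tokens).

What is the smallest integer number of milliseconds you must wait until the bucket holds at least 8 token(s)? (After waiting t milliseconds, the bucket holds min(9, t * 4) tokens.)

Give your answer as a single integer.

Need t * 4 >= 8, so t >= 8/4.
Smallest integer t = ceil(8/4) = 2.

Answer: 2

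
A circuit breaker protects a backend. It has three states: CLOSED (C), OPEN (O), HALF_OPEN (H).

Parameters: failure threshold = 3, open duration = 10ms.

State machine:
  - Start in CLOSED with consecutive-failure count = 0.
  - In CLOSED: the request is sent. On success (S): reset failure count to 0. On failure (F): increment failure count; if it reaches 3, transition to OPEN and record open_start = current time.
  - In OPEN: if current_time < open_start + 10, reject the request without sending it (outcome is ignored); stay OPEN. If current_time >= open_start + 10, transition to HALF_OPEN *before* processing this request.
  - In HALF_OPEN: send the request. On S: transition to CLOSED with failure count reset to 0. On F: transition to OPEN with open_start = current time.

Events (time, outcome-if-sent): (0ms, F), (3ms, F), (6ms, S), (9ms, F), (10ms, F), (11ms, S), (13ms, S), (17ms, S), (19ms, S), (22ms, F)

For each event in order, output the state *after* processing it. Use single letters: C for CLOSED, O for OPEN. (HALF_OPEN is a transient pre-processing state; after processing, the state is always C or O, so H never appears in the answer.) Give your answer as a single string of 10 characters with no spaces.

Answer: CCCCCCCCCC

Derivation:
State after each event:
  event#1 t=0ms outcome=F: state=CLOSED
  event#2 t=3ms outcome=F: state=CLOSED
  event#3 t=6ms outcome=S: state=CLOSED
  event#4 t=9ms outcome=F: state=CLOSED
  event#5 t=10ms outcome=F: state=CLOSED
  event#6 t=11ms outcome=S: state=CLOSED
  event#7 t=13ms outcome=S: state=CLOSED
  event#8 t=17ms outcome=S: state=CLOSED
  event#9 t=19ms outcome=S: state=CLOSED
  event#10 t=22ms outcome=F: state=CLOSED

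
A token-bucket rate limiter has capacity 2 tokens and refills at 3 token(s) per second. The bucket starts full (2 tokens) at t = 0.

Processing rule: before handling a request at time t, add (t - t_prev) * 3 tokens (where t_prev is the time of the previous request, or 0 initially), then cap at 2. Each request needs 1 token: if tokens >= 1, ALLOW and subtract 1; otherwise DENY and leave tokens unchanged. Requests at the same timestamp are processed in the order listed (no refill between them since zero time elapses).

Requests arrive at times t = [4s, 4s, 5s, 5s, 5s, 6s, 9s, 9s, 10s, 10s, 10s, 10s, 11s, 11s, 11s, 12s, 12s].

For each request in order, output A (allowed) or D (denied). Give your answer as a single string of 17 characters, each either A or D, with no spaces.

Answer: AAAADAAAAADDAADAA

Derivation:
Simulating step by step:
  req#1 t=4s: ALLOW
  req#2 t=4s: ALLOW
  req#3 t=5s: ALLOW
  req#4 t=5s: ALLOW
  req#5 t=5s: DENY
  req#6 t=6s: ALLOW
  req#7 t=9s: ALLOW
  req#8 t=9s: ALLOW
  req#9 t=10s: ALLOW
  req#10 t=10s: ALLOW
  req#11 t=10s: DENY
  req#12 t=10s: DENY
  req#13 t=11s: ALLOW
  req#14 t=11s: ALLOW
  req#15 t=11s: DENY
  req#16 t=12s: ALLOW
  req#17 t=12s: ALLOW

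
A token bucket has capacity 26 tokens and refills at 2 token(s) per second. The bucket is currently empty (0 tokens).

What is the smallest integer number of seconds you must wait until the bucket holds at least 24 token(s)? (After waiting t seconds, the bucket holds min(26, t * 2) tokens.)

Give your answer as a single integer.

Need t * 2 >= 24, so t >= 24/2.
Smallest integer t = ceil(24/2) = 12.

Answer: 12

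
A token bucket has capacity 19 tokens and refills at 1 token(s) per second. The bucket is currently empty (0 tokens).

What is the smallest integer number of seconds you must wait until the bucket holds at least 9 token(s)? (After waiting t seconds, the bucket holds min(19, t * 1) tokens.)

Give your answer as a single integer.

Answer: 9

Derivation:
Need t * 1 >= 9, so t >= 9/1.
Smallest integer t = ceil(9/1) = 9.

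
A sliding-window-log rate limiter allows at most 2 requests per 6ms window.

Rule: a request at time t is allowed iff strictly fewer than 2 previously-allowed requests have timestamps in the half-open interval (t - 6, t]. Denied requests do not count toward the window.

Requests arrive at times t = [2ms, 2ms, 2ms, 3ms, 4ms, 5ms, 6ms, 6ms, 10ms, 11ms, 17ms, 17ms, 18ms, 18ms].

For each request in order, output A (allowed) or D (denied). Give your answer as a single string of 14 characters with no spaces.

Tracking allowed requests in the window:
  req#1 t=2ms: ALLOW
  req#2 t=2ms: ALLOW
  req#3 t=2ms: DENY
  req#4 t=3ms: DENY
  req#5 t=4ms: DENY
  req#6 t=5ms: DENY
  req#7 t=6ms: DENY
  req#8 t=6ms: DENY
  req#9 t=10ms: ALLOW
  req#10 t=11ms: ALLOW
  req#11 t=17ms: ALLOW
  req#12 t=17ms: ALLOW
  req#13 t=18ms: DENY
  req#14 t=18ms: DENY

Answer: AADDDDDDAAAADD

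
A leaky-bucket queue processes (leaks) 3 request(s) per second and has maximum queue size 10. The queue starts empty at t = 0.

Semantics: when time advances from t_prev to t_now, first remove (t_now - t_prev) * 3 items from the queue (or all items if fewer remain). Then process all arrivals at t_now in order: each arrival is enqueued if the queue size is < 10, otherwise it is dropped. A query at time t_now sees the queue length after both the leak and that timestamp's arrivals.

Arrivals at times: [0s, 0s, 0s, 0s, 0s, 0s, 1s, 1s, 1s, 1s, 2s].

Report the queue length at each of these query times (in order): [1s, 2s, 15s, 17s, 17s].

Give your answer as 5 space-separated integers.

Answer: 7 5 0 0 0

Derivation:
Queue lengths at query times:
  query t=1s: backlog = 7
  query t=2s: backlog = 5
  query t=15s: backlog = 0
  query t=17s: backlog = 0
  query t=17s: backlog = 0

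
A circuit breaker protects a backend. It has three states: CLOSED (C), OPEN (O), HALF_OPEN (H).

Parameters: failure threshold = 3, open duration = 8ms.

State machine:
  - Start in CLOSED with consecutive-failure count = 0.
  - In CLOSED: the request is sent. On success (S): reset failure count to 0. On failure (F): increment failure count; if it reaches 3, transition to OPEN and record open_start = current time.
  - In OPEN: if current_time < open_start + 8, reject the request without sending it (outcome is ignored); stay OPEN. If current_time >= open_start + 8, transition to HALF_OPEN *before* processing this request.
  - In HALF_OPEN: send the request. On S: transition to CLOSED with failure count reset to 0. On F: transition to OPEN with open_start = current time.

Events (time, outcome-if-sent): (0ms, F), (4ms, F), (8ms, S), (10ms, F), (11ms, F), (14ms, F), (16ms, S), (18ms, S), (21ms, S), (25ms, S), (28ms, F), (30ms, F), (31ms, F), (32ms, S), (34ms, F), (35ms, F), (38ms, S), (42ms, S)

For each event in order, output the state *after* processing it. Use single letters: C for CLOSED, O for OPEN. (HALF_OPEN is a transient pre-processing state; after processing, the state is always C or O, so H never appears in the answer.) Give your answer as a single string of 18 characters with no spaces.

Answer: CCCCCOOOOCCCOOOOOC

Derivation:
State after each event:
  event#1 t=0ms outcome=F: state=CLOSED
  event#2 t=4ms outcome=F: state=CLOSED
  event#3 t=8ms outcome=S: state=CLOSED
  event#4 t=10ms outcome=F: state=CLOSED
  event#5 t=11ms outcome=F: state=CLOSED
  event#6 t=14ms outcome=F: state=OPEN
  event#7 t=16ms outcome=S: state=OPEN
  event#8 t=18ms outcome=S: state=OPEN
  event#9 t=21ms outcome=S: state=OPEN
  event#10 t=25ms outcome=S: state=CLOSED
  event#11 t=28ms outcome=F: state=CLOSED
  event#12 t=30ms outcome=F: state=CLOSED
  event#13 t=31ms outcome=F: state=OPEN
  event#14 t=32ms outcome=S: state=OPEN
  event#15 t=34ms outcome=F: state=OPEN
  event#16 t=35ms outcome=F: state=OPEN
  event#17 t=38ms outcome=S: state=OPEN
  event#18 t=42ms outcome=S: state=CLOSED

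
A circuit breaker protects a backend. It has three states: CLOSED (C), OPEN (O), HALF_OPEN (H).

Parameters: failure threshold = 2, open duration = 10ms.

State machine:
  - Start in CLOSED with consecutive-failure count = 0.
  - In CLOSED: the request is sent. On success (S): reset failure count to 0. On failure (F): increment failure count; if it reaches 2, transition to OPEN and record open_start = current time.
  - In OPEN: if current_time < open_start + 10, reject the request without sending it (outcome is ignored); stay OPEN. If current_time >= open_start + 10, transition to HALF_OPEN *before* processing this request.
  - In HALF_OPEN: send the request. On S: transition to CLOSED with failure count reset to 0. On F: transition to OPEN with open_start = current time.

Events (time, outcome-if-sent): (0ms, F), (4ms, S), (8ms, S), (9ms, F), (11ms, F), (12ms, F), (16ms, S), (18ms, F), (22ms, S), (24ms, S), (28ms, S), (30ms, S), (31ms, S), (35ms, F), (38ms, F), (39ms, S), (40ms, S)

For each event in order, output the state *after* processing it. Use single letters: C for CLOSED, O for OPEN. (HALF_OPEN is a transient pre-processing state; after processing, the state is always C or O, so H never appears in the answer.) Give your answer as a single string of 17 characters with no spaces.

Answer: CCCCOOOOCCCCCCOOO

Derivation:
State after each event:
  event#1 t=0ms outcome=F: state=CLOSED
  event#2 t=4ms outcome=S: state=CLOSED
  event#3 t=8ms outcome=S: state=CLOSED
  event#4 t=9ms outcome=F: state=CLOSED
  event#5 t=11ms outcome=F: state=OPEN
  event#6 t=12ms outcome=F: state=OPEN
  event#7 t=16ms outcome=S: state=OPEN
  event#8 t=18ms outcome=F: state=OPEN
  event#9 t=22ms outcome=S: state=CLOSED
  event#10 t=24ms outcome=S: state=CLOSED
  event#11 t=28ms outcome=S: state=CLOSED
  event#12 t=30ms outcome=S: state=CLOSED
  event#13 t=31ms outcome=S: state=CLOSED
  event#14 t=35ms outcome=F: state=CLOSED
  event#15 t=38ms outcome=F: state=OPEN
  event#16 t=39ms outcome=S: state=OPEN
  event#17 t=40ms outcome=S: state=OPEN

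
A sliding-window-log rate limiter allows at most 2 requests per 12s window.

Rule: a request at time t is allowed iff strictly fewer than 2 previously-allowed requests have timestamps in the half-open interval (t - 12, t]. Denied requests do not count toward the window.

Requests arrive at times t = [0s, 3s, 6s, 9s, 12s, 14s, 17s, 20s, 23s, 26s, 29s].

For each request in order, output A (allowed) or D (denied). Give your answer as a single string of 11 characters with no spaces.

Tracking allowed requests in the window:
  req#1 t=0s: ALLOW
  req#2 t=3s: ALLOW
  req#3 t=6s: DENY
  req#4 t=9s: DENY
  req#5 t=12s: ALLOW
  req#6 t=14s: DENY
  req#7 t=17s: ALLOW
  req#8 t=20s: DENY
  req#9 t=23s: DENY
  req#10 t=26s: ALLOW
  req#11 t=29s: ALLOW

Answer: AADDADADDAA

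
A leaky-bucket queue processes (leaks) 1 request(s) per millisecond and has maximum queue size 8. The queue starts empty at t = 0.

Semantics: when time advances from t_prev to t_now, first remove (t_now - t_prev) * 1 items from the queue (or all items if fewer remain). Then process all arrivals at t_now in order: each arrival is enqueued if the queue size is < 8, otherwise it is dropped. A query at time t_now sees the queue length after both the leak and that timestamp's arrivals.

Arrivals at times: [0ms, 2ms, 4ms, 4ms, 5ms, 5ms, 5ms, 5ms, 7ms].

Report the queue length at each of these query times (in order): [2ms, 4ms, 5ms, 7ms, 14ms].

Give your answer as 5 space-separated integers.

Queue lengths at query times:
  query t=2ms: backlog = 1
  query t=4ms: backlog = 2
  query t=5ms: backlog = 5
  query t=7ms: backlog = 4
  query t=14ms: backlog = 0

Answer: 1 2 5 4 0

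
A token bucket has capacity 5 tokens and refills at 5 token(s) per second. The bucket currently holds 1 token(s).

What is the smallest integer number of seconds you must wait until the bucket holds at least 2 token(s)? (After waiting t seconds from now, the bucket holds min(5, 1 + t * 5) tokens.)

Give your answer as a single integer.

Need 1 + t * 5 >= 2, so t >= 1/5.
Smallest integer t = ceil(1/5) = 1.

Answer: 1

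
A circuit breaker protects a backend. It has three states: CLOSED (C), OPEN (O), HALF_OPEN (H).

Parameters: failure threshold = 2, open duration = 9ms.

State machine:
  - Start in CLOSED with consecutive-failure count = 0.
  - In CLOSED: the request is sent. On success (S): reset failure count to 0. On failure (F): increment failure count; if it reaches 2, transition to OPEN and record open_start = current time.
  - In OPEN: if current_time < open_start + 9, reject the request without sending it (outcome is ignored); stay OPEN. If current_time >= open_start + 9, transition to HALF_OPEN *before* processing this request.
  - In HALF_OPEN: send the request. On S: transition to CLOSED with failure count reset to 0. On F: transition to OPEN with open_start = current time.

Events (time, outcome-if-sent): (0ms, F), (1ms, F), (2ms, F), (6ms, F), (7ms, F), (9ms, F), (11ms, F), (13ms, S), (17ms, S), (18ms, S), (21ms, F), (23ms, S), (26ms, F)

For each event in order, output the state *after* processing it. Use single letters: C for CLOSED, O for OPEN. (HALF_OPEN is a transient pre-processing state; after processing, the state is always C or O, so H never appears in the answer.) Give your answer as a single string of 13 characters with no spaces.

State after each event:
  event#1 t=0ms outcome=F: state=CLOSED
  event#2 t=1ms outcome=F: state=OPEN
  event#3 t=2ms outcome=F: state=OPEN
  event#4 t=6ms outcome=F: state=OPEN
  event#5 t=7ms outcome=F: state=OPEN
  event#6 t=9ms outcome=F: state=OPEN
  event#7 t=11ms outcome=F: state=OPEN
  event#8 t=13ms outcome=S: state=OPEN
  event#9 t=17ms outcome=S: state=OPEN
  event#10 t=18ms outcome=S: state=OPEN
  event#11 t=21ms outcome=F: state=OPEN
  event#12 t=23ms outcome=S: state=OPEN
  event#13 t=26ms outcome=F: state=OPEN

Answer: COOOOOOOOOOOO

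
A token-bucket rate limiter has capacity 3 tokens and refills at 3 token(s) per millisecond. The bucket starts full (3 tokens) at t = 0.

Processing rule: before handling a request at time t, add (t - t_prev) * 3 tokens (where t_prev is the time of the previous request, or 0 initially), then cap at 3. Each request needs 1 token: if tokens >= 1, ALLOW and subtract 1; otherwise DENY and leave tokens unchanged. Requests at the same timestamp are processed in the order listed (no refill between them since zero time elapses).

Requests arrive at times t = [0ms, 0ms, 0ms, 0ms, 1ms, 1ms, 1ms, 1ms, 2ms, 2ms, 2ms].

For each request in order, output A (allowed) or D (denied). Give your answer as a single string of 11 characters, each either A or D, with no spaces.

Answer: AAADAAADAAA

Derivation:
Simulating step by step:
  req#1 t=0ms: ALLOW
  req#2 t=0ms: ALLOW
  req#3 t=0ms: ALLOW
  req#4 t=0ms: DENY
  req#5 t=1ms: ALLOW
  req#6 t=1ms: ALLOW
  req#7 t=1ms: ALLOW
  req#8 t=1ms: DENY
  req#9 t=2ms: ALLOW
  req#10 t=2ms: ALLOW
  req#11 t=2ms: ALLOW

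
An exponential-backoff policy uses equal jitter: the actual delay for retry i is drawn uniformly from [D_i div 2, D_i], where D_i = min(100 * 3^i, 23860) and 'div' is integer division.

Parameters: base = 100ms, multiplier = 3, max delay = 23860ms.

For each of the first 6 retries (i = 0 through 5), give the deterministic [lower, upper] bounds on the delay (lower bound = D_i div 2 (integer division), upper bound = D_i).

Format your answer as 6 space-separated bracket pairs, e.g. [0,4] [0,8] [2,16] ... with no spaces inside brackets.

Answer: [50,100] [150,300] [450,900] [1350,2700] [4050,8100] [11930,23860]

Derivation:
Computing bounds per retry:
  i=0: D_i=min(100*3^0,23860)=100, bounds=[50,100]
  i=1: D_i=min(100*3^1,23860)=300, bounds=[150,300]
  i=2: D_i=min(100*3^2,23860)=900, bounds=[450,900]
  i=3: D_i=min(100*3^3,23860)=2700, bounds=[1350,2700]
  i=4: D_i=min(100*3^4,23860)=8100, bounds=[4050,8100]
  i=5: D_i=min(100*3^5,23860)=23860, bounds=[11930,23860]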